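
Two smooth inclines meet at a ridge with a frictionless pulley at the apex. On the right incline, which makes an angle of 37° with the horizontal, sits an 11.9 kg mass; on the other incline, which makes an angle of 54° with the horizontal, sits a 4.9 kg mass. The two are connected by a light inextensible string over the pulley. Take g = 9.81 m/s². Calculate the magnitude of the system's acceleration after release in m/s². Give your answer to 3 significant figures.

Resolve each weight along its own incline: the 11.9 kg mass has component 11.9 × 9.81 × sin 37° = 70.255 N down its slope, and the 4.9 kg mass has 4.9 × 9.81 × sin 54° = 38.889 N down its slope.
The 11.9 kg side's 70.255 N exceeds the other side's 38.889 N, so that mass slides down and the 4.9 kg mass slides up. Taking that direction as positive, Newton's second law for the whole system gives 70.255 − 38.889 = (11.9 + 4.9) a, so a = 31.366 / 16.8 = 1.8670 m/s².

1.87 m/s²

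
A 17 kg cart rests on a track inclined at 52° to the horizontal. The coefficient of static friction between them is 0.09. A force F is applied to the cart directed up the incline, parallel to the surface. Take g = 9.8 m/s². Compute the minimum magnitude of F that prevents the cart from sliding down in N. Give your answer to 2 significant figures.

The normal force is N = mg cos 52° = 102.569 N. With F at its minimum the cart is on the verge of sliding down, so static friction is at its maximum μ_s N = 0.09 × 102.569 = 9.231 N and acts up the slope.
Equilibrium along the incline: F + μ_s N = mg sin 52°, so F = 131.283 − 9.231 = 122.052 N.

120 N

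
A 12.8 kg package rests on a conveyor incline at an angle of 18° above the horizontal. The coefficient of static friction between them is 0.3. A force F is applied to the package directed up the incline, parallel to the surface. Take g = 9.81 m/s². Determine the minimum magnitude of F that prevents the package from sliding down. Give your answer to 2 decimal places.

The normal force is N = mg cos 18° = 119.422 N. With F at its minimum the package is on the verge of sliding down, so static friction is at its maximum μ_s N = 0.3 × 119.422 = 35.827 N and acts up the slope.
Equilibrium along the incline: F + μ_s N = mg sin 18°, so F = 38.803 − 35.827 = 2.976 N.

2.98 N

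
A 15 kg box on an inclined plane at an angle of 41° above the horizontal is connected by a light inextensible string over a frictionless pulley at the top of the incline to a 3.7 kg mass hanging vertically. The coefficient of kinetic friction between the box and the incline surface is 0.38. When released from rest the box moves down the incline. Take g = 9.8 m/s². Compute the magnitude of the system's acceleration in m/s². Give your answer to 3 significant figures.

0.964 m/s²

For the box on the incline: the weight component along the slope is m₁g sin 41° = 15 × 9.8 × 0.6561 = 96.447 N and the normal force is N = m₁g cos 41° = 110.942 N.
Kinetic friction opposes the box's motion down the incline: f = μN = 0.38 × 110.942 = 42.158 N acting up the slope.
Newton's second law for the box (down-slope positive): 96.447 − 42.158 − T = 15 a. For the hanging mass (upward positive): T − 3.7 × 9.8 = 3.7 a.
Adding the two equations eliminates T: 18.029 = 18.7 a, so a = 0.9641 m/s².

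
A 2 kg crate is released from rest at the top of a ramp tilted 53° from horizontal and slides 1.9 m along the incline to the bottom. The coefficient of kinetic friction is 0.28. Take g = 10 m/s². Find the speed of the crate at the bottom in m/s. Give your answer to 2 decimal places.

The weight component along the incline is mg sin 53° = 15.973 N and the normal force is N = mg cos 53° = 12.036 N.
Friction up the slope is f = μN = 0.28 × 12.036 = 3.370 N, so the net downslope force is 15.973 − 3.370 = 12.603 N and a = 12.603 / 2 = 6.3015 m/s².
Starting from rest over a distance of 1.9 m, v² = 2aL = 2 × 6.3015 × 1.9 = 23.9457, so v = 4.8934 m/s.

4.89 m/s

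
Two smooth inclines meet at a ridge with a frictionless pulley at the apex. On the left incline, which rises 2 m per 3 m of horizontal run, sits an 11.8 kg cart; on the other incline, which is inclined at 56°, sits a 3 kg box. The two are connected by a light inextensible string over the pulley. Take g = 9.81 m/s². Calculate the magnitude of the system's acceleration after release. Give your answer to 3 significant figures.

Resolve each weight along its own incline: the 11.8 kg mass has component 11.8 × 9.81 × sin 33.69° = 64.211 N down its slope, and the 3 kg mass has 3 × 9.81 × sin 56° = 24.399 N down its slope.
The 11.8 kg side's 64.211 N exceeds the other side's 24.399 N, so that mass slides down and the 3 kg mass slides up. Taking that direction as positive, Newton's second law for the whole system gives 64.211 − 24.399 = (11.8 + 3) a, so a = 39.812 / 14.8 = 2.6900 m/s².

2.69 m/s²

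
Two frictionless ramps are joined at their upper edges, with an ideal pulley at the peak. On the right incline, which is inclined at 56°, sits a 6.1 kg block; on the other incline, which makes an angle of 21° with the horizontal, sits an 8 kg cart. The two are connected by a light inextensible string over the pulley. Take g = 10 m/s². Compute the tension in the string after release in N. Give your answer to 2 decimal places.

Resolve each weight along its own incline: the 6.1 kg mass has component 6.1 × 10 × sin 56° = 50.571 N down its slope, and the 8 kg mass has 8 × 10 × sin 21° = 28.669 N down its slope.
The 6.1 kg side's 50.571 N exceeds the other side's 28.669 N, so that mass slides down and the 8 kg mass slides up. Taking that direction as positive, Newton's second law for the whole system gives 50.571 − 28.669 = (6.1 + 8) a, so a = 21.902 / 14.1 = 1.5533 m/s².
For the 8 kg mass (up-slope positive): T − 28.669 = 8 × 1.5533, so T = 41.095 N.

41.10 N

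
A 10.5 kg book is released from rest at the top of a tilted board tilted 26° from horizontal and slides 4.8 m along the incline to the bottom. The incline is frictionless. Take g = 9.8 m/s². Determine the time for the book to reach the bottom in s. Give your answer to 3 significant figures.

1.49 s

The weight component along the incline is mg sin 26° = 45.108 N and the normal force is N = mg cos 26° = 92.486 N.
With no friction, a = g sin 26° = 4.2960 m/s².
Starting from rest, L = ½at², so t = √(2L/a) = √(2 × 4.8 / 4.2960) = 1.4949 s.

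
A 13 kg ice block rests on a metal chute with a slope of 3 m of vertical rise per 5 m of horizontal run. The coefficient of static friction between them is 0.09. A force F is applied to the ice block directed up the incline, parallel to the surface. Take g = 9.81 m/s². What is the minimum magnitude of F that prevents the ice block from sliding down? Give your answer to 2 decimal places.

The normal force is N = mg cos 30.96° = 109.356 N. With F at its minimum the ice block is on the verge of sliding down, so static friction is at its maximum μ_s N = 0.09 × 109.356 = 9.842 N and acts up the slope.
Equilibrium along the incline: F + μ_s N = mg sin 30.96°, so F = 65.614 − 9.842 = 55.772 N.

55.77 N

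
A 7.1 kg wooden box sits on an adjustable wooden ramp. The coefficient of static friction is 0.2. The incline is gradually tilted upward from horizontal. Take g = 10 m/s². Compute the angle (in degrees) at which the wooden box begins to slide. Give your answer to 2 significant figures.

11°

At the threshold of sliding, static friction is at its maximum μ_s N and exactly balances the weight component along the incline: mg sin θ = μ_s mg cos θ.
Hence tan θ = μ_s = 0.2, so θ = arctan(0.2) = 11.3099°.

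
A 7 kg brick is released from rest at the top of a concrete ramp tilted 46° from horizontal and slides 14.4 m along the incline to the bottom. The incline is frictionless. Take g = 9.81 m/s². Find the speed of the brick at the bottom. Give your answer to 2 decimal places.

The weight component along the incline is mg sin 46° = 49.397 N and the normal force is N = mg cos 46° = 47.702 N.
With no friction, a = g sin 46° = 7.0567 m/s².
Starting from rest over a distance of 14.4 m, v² = 2aL = 2 × 7.0567 × 14.4 = 203.2330, so v = 14.2560 m/s.

14.26 m/s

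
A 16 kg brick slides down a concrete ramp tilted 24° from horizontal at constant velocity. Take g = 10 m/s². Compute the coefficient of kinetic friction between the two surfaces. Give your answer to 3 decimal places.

At constant velocity the net force along the incline is zero: mg sin 24° = μ mg cos 24°.
So μ = tan 24° = 0.4067 / 0.9135 = 0.4452.

0.445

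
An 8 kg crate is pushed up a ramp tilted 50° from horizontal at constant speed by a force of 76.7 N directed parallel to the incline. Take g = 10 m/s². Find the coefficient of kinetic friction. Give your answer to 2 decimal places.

0.30

At constant speed ΣF = 0 along the incline. The applied 76.7 N acts up the slope; the weight component mg sin 50° = 61.284 N and kinetic friction μN both act down the slope.
So 76.7 = 61.284 + μ × 51.423, giving μ = (76.7 − 61.284) / 51.423 = 0.2998.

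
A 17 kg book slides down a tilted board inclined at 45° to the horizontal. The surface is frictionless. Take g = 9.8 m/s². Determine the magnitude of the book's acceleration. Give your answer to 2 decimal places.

6.93 m/s²

Resolving the weight along the incline: the component pulling the book down the slope is mg sin 45° = 17 × 9.8 × 0.7071 = 117.803 N, and the normal force is N = mg cos 45° = 17 × 9.8 × 0.7071 = 117.803 N.
With no friction the net force along the incline is 117.803 N, so a = g sin 45° = 117.803 / 17 = 6.9296 m/s².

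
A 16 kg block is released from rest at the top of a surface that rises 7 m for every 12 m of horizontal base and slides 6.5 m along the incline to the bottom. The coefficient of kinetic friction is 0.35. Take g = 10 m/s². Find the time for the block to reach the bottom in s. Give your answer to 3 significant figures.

2.54 s

The weight component along the incline is mg sin 30.26° = 80.619 N and the normal force is N = mg cos 30.26° = 138.205 N.
Friction up the slope is f = μN = 0.35 × 138.205 = 48.372 N, so the net downslope force is 80.619 − 48.372 = 32.247 N and a = 32.247 / 16 = 2.0154 m/s².
Starting from rest, L = ½at², so t = √(2L/a) = √(2 × 6.5 / 2.0154) = 2.5398 s.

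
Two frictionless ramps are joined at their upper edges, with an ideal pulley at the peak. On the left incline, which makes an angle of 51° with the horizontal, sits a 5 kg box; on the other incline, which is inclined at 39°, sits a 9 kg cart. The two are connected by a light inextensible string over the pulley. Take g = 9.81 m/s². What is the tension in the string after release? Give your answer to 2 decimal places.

44.35 N

Resolve each weight along its own incline: the 5 kg mass has component 5 × 9.81 × sin 51° = 38.119 N down its slope, and the 9 kg mass has 9 × 9.81 × sin 39° = 55.563 N down its slope.
The 9 kg side's 55.563 N exceeds the other side's 38.119 N, so that mass slides down and the 5 kg mass slides up. Taking that direction as positive, Newton's second law for the whole system gives 55.563 − 38.119 = (5 + 9) a, so a = 17.444 / 14 = 1.2460 m/s².
For the 5 kg mass (up-slope positive): T − 38.119 = 5 × 1.2460, so T = 44.349 N.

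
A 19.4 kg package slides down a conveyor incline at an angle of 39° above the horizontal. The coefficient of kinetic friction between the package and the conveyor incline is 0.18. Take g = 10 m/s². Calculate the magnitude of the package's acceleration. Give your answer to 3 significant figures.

4.89 m/s²

Resolving the weight along the incline: the component pulling the package down the slope is mg sin 39° = 19.4 × 10 × 0.6293 = 122.084 N, and the normal force is N = mg cos 39° = 19.4 × 10 × 0.7771 = 150.757 N.
Kinetic friction acts up the slope with magnitude f = μN = 0.18 × 150.757 = 27.136 N.
Net force along the incline is 122.084 − 27.136 = 94.948 N, so a = 94.948 / 19.4 = 4.8942 m/s².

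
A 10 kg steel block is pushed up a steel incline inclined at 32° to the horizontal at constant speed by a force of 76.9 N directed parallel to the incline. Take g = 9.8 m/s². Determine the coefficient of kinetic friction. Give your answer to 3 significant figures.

At constant speed ΣF = 0 along the incline. The applied 76.9 N acts up the slope; the weight component mg sin 32° = 51.932 N and kinetic friction μN both act down the slope.
So 76.9 = 51.932 + μ × 83.109, giving μ = (76.9 − 51.932) / 83.109 = 0.3004.

0.300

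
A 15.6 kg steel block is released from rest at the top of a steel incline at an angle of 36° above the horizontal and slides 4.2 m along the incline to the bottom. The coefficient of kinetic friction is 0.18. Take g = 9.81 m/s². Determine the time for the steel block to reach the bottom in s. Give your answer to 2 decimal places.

1.39 s

The weight component along the incline is mg sin 36° = 89.952 N and the normal force is N = mg cos 36° = 123.809 N.
Friction up the slope is f = μN = 0.18 × 123.809 = 22.286 N, so the net downslope force is 89.952 − 22.286 = 67.666 N and a = 67.666 / 15.6 = 4.3376 m/s².
Starting from rest, L = ½at², so t = √(2L/a) = √(2 × 4.2 / 4.3376) = 1.3916 s.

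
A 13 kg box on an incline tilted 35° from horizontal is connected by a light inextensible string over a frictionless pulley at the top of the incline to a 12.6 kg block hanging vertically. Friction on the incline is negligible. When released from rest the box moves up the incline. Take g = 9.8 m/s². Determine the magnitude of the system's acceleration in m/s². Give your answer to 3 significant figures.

1.97 m/s²

For the box on the incline: the weight component along the slope is m₁g sin 35° = 13 × 9.8 × 0.5736 = 73.077 N and the normal force is N = m₁g cos 35° = 104.360 N.
Newton's second law for the box (up-slope positive): T − 73.077 = 13 a. For the hanging block (downward positive): 12.6 × 9.8 − T = 12.6 a.
Adding the two equations eliminates T: 50.403 = 25.6 a, so a = 1.9689 m/s².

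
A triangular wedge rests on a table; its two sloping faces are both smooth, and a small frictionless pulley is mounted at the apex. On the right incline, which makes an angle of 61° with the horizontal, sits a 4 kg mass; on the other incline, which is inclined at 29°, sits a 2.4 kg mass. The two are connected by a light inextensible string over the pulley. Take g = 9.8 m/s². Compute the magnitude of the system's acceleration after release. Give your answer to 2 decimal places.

3.58 m/s²

Resolve each weight along its own incline: the 4 kg mass has component 4 × 9.8 × sin 61° = 34.285 N down its slope, and the 2.4 kg mass has 2.4 × 9.8 × sin 29° = 11.403 N down its slope.
The 4 kg side's 34.285 N exceeds the other side's 11.403 N, so that mass slides down and the 2.4 kg mass slides up. Taking that direction as positive, Newton's second law for the whole system gives 34.285 − 11.403 = (4 + 2.4) a, so a = 22.882 / 6.4 = 3.5753 m/s².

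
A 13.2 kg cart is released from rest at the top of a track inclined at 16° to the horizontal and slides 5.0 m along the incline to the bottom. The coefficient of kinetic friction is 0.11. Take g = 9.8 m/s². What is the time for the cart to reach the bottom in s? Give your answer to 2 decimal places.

2.45 s

The weight component along the incline is mg sin 16° = 35.656 N and the normal force is N = mg cos 16° = 124.349 N.
Friction up the slope is f = μN = 0.11 × 124.349 = 13.678 N, so the net downslope force is 35.656 − 13.678 = 21.978 N and a = 21.978 / 13.2 = 1.6650 m/s².
Starting from rest, L = ½at², so t = √(2L/a) = √(2 × 5.0 / 1.6650) = 2.4507 s.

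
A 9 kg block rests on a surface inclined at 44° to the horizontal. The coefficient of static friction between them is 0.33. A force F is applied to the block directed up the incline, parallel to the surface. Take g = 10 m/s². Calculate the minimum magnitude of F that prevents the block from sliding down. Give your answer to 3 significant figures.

41.2 N

The normal force is N = mg cos 44° = 64.741 N. With F at its minimum the block is on the verge of sliding down, so static friction is at its maximum μ_s N = 0.33 × 64.741 = 21.365 N and acts up the slope.
Equilibrium along the incline: F + μ_s N = mg sin 44°, so F = 62.519 − 21.365 = 41.154 N.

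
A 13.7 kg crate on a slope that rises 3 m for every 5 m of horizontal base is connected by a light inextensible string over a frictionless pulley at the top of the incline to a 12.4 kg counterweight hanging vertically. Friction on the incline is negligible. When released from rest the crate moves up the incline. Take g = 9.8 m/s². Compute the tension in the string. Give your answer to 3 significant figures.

For the crate on the incline: the weight component along the slope is m₁g sin 30.96° = 13.7 × 9.8 × 0.5145 = 69.077 N and the normal force is N = m₁g cos 30.96° = 115.127 N.
Newton's second law for the crate (up-slope positive): T − 69.077 = 13.7 a. For the hanging counterweight (downward positive): 12.4 × 9.8 − T = 12.4 a.
Adding the two equations eliminates T: 52.443 = 26.1 a, so a = 2.0093 m/s².
Then from the hanging counterweight's equation, T = 12.4 × (9.8 − 2.0093) = 96.605 N.

96.6 N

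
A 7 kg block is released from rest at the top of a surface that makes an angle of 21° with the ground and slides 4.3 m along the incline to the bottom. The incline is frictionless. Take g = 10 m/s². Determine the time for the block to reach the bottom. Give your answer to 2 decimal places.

1.55 s

The weight component along the incline is mg sin 21° = 25.086 N and the normal force is N = mg cos 21° = 65.351 N.
With no friction, a = g sin 21° = 3.5837 m/s².
Starting from rest, L = ½at², so t = √(2L/a) = √(2 × 4.3 / 3.5837) = 1.5491 s.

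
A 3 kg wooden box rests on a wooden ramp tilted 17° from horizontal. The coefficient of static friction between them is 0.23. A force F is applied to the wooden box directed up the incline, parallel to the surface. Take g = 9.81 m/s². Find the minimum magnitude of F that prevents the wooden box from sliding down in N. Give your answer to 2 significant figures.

2.1 N

The normal force is N = mg cos 17° = 28.144 N. With F at its minimum the wooden box is on the verge of sliding down, so static friction is at its maximum μ_s N = 0.23 × 28.144 = 6.473 N and acts up the slope.
Equilibrium along the incline: F + μ_s N = mg sin 17°, so F = 8.604 − 6.473 = 2.131 N.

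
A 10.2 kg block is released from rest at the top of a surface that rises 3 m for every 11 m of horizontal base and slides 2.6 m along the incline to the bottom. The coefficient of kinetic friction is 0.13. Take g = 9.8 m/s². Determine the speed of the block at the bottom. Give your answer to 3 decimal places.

The weight component along the incline is mg sin 15.26° = 26.301 N and the normal force is N = mg cos 15.26° = 96.438 N.
Friction up the slope is f = μN = 0.13 × 96.438 = 12.537 N, so the net downslope force is 26.301 − 12.537 = 13.764 N and a = 13.764 / 10.2 = 1.3494 m/s².
Starting from rest over a distance of 2.6 m, v² = 2aL = 2 × 1.3494 × 2.6 = 7.0169, so v = 2.6489 m/s.

2.649 m/s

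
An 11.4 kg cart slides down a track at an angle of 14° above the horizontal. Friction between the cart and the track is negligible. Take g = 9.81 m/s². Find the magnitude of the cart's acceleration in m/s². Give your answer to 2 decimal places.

Resolving the weight along the incline: the component pulling the cart down the slope is mg sin 14° = 11.4 × 9.81 × 0.2419 = 27.053 N, and the normal force is N = mg cos 14° = 11.4 × 9.81 × 0.9703 = 108.513 N.
With no friction the net force along the incline is 27.053 N, so a = g sin 14° = 27.053 / 11.4 = 2.3731 m/s².

2.37 m/s²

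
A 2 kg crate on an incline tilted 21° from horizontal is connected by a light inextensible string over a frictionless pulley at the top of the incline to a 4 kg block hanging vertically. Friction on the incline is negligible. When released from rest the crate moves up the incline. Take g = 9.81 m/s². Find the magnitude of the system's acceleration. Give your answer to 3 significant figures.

For the crate on the incline: the weight component along the slope is m₁g sin 21° = 2 × 9.81 × 0.3584 = 7.032 N and the normal force is N = m₁g cos 21° = 18.317 N.
Newton's second law for the crate (up-slope positive): T − 7.032 = 2 a. For the hanging block (downward positive): 4 × 9.81 − T = 4 a.
Adding the two equations eliminates T: 32.208 = 6 a, so a = 5.3680 m/s².

5.37 m/s²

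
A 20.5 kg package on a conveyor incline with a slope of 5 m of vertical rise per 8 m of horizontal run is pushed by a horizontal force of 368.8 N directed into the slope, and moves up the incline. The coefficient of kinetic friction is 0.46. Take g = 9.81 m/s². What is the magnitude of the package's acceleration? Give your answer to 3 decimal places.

1.844 m/s²

The horizontal push has components F cos 32.01° = 368.8 × 0.8480 = 312.742 N up the incline and F sin 32.01° = 368.8 × 0.5300 = 195.464 N pressing into the surface.
The normal force is therefore N = mg cos 32.01° + F sin 32.01° = 170.537 + 195.464 = 366.001 N, and kinetic friction down the slope is μN = 0.46 × 366.001 = 168.360 N.
Along the incline: F cos 32.01° − mg sin 32.01° − μN = ma, so 312.742 − 106.586 − 168.360 = 20.5 a, giving a = 1.8437 m/s².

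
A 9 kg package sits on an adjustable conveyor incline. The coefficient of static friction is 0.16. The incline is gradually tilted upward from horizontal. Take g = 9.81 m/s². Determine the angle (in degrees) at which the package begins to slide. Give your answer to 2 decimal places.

9.09°

At the threshold of sliding, static friction is at its maximum μ_s N and exactly balances the weight component along the incline: mg sin θ = μ_s mg cos θ.
Hence tan θ = μ_s = 0.16, so θ = arctan(0.16) = 9.0903°.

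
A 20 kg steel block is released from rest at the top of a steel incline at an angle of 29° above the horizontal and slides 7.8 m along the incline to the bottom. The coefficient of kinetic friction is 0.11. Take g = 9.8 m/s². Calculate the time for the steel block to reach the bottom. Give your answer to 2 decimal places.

The weight component along the incline is mg sin 29° = 95.023 N and the normal force is N = mg cos 29° = 171.425 N.
Friction up the slope is f = μN = 0.11 × 171.425 = 18.857 N, so the net downslope force is 95.023 − 18.857 = 76.166 N and a = 76.166 / 20 = 3.8083 m/s².
Starting from rest, L = ½at², so t = √(2L/a) = √(2 × 7.8 / 3.8083) = 2.0239 s.

2.02 s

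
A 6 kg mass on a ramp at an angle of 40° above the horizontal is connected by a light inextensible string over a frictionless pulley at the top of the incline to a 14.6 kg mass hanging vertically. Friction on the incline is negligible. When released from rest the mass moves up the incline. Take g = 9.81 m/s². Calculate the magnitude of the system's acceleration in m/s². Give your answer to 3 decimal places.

5.116 m/s²

For the mass on the incline: the weight component along the slope is m₁g sin 40° = 6 × 9.81 × 0.6428 = 37.835 N and the normal force is N = m₁g cos 40° = 45.089 N.
Newton's second law for the mass (up-slope positive): T − 37.835 = 6 a. For the hanging mass (downward positive): 14.6 × 9.81 − T = 14.6 a.
Adding the two equations eliminates T: 105.391 = 20.6 a, so a = 5.1161 m/s².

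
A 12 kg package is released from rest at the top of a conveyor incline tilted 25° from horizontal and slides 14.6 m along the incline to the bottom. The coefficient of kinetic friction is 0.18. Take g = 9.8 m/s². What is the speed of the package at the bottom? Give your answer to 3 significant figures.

The weight component along the incline is mg sin 25° = 49.700 N and the normal force is N = mg cos 25° = 106.582 N.
Friction up the slope is f = μN = 0.18 × 106.582 = 19.185 N, so the net downslope force is 49.700 − 19.185 = 30.515 N and a = 30.515 / 12 = 2.5429 m/s².
Starting from rest over a distance of 14.6 m, v² = 2aL = 2 × 2.5429 × 14.6 = 74.2527, so v = 8.6170 m/s.

8.62 m/s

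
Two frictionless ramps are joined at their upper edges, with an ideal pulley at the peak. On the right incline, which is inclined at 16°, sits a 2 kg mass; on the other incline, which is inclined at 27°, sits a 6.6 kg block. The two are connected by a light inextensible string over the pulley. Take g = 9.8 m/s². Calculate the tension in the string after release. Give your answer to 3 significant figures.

Resolve each weight along its own incline: the 2 kg mass has component 2 × 9.8 × sin 16° = 5.402 N down its slope, and the 6.6 kg mass has 6.6 × 9.8 × sin 27° = 29.364 N down its slope.
The 6.6 kg side's 29.364 N exceeds the other side's 5.402 N, so that mass slides down and the 2 kg mass slides up. Taking that direction as positive, Newton's second law for the whole system gives 29.364 − 5.402 = (2 + 6.6) a, so a = 23.962 / 8.6 = 2.7863 m/s².
For the 2 kg mass (up-slope positive): T − 5.402 = 2 × 2.7863, so T = 10.975 N.

11.0 N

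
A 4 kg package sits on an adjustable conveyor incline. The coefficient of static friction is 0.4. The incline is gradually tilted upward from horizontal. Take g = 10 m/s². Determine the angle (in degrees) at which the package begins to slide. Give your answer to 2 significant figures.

At the threshold of sliding, static friction is at its maximum μ_s N and exactly balances the weight component along the incline: mg sin θ = μ_s mg cos θ.
Hence tan θ = μ_s = 0.4, so θ = arctan(0.4) = 21.8014°.

22°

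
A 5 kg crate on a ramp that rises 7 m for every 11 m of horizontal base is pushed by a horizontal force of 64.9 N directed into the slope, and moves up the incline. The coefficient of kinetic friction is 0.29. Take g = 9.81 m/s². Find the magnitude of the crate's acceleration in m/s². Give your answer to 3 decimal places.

The horizontal push has components F cos 32.47° = 64.9 × 0.8437 = 54.756 N up the incline and F sin 32.47° = 64.9 × 0.5369 = 34.845 N pressing into the surface.
The normal force is therefore N = mg cos 32.47° + F sin 32.47° = 41.383 + 34.845 = 76.228 N, and kinetic friction down the slope is μN = 0.29 × 76.228 = 22.106 N.
Along the incline: F cos 32.47° − mg sin 32.47° − μN = ma, so 54.756 − 26.335 − 22.106 = 5 a, giving a = 1.2630 m/s².

1.263 m/s²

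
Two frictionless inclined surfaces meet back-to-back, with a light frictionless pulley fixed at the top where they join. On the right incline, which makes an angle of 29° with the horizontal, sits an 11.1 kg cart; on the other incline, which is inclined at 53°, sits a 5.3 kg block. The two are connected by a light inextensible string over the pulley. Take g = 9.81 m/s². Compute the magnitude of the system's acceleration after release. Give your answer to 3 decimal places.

0.687 m/s²

Resolve each weight along its own incline: the 11.1 kg mass has component 11.1 × 9.81 × sin 29° = 52.791 N down its slope, and the 5.3 kg mass has 5.3 × 9.81 × sin 53° = 41.523 N down its slope.
The 11.1 kg side's 52.791 N exceeds the other side's 41.523 N, so that mass slides down and the 5.3 kg mass slides up. Taking that direction as positive, Newton's second law for the whole system gives 52.791 − 41.523 = (11.1 + 5.3) a, so a = 11.268 / 16.4 = 0.6871 m/s².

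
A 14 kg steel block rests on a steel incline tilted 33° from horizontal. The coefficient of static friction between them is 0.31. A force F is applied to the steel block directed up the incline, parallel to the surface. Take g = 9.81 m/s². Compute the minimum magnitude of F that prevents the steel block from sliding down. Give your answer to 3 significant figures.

39.1 N

The normal force is N = mg cos 33° = 115.183 N. With F at its minimum the steel block is on the verge of sliding down, so static friction is at its maximum μ_s N = 0.31 × 115.183 = 35.707 N and acts up the slope.
Equilibrium along the incline: F + μ_s N = mg sin 33°, so F = 74.801 − 35.707 = 39.094 N.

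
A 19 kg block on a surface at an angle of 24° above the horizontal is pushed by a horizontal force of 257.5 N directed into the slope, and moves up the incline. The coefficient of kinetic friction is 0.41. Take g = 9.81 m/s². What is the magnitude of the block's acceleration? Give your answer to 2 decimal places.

The horizontal push has components F cos 24° = 257.5 × 0.9135 = 235.226 N up the incline and F sin 24° = 257.5 × 0.4067 = 104.725 N pressing into the surface.
The normal force is therefore N = mg cos 24° + F sin 24° = 170.267 + 104.725 = 274.992 N, and kinetic friction down the slope is μN = 0.41 × 274.992 = 112.747 N.
Along the incline: F cos 24° − mg sin 24° − μN = ma, so 235.226 − 75.805 − 112.747 = 19 a, giving a = 2.4565 m/s².

2.46 m/s²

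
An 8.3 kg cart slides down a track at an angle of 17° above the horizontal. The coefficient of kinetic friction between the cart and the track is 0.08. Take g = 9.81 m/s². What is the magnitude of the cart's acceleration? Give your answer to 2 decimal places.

2.12 m/s²

Resolving the weight along the incline: the component pulling the cart down the slope is mg sin 17° = 8.3 × 9.81 × 0.2924 = 23.808 N, and the normal force is N = mg cos 17° = 8.3 × 9.81 × 0.9563 = 77.865 N.
Kinetic friction acts up the slope with magnitude f = μN = 0.08 × 77.865 = 6.229 N.
Net force along the incline is 23.808 − 6.229 = 17.579 N, so a = 17.579 / 8.3 = 2.1180 m/s².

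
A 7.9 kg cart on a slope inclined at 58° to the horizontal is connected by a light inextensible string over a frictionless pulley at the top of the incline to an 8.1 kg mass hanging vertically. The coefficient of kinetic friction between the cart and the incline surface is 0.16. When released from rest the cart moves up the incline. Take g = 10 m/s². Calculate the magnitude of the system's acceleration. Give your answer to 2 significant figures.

0.46 m/s²

For the cart on the incline: the weight component along the slope is m₁g sin 58° = 7.9 × 10 × 0.8480 = 66.992 N and the normal force is N = m₁g cos 58° = 41.864 N.
Kinetic friction opposes the cart's motion up the incline: f = μN = 0.16 × 41.864 = 6.698 N acting down the slope.
Newton's second law for the cart (up-slope positive): T − 66.992 − 6.698 = 7.9 a. For the hanging mass (downward positive): 8.1 × 10 − T = 8.1 a.
Adding the two equations eliminates T: 7.310 = 16 a, so a = 0.4569 m/s².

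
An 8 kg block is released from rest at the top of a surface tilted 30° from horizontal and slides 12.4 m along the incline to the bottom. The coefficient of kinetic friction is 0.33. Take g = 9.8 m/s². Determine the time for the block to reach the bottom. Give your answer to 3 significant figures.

The weight component along the incline is mg sin 30° = 39.200 N and the normal force is N = mg cos 30° = 67.896 N.
Friction up the slope is f = μN = 0.33 × 67.896 = 22.406 N, so the net downslope force is 39.200 − 22.406 = 16.794 N and a = 16.794 / 8 = 2.0993 m/s².
Starting from rest, L = ½at², so t = √(2L/a) = √(2 × 12.4 / 2.0993) = 3.4371 s.

3.44 s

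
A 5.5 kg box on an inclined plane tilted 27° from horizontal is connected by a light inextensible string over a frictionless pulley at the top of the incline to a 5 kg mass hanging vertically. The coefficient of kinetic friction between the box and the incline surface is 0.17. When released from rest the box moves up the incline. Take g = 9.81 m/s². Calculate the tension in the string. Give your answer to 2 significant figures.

41 N

For the box on the incline: the weight component along the slope is m₁g sin 27° = 5.5 × 9.81 × 0.4540 = 24.496 N and the normal force is N = m₁g cos 27° = 48.074 N.
Kinetic friction opposes the box's motion up the incline: f = μN = 0.17 × 48.074 = 8.173 N acting down the slope.
Newton's second law for the box (up-slope positive): T − 24.496 − 8.173 = 5.5 a. For the hanging mass (downward positive): 5 × 9.81 − T = 5 a.
Adding the two equations eliminates T: 16.381 = 10.5 a, so a = 1.5601 m/s².
Then from the hanging mass's equation, T = 5 × (9.81 − 1.5601) = 41.249 N.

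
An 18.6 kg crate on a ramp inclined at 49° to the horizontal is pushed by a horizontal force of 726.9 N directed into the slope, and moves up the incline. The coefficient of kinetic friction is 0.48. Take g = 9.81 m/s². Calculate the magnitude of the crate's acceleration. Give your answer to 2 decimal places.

The horizontal push has components F cos 49° = 726.9 × 0.6561 = 476.919 N up the incline and F sin 49° = 726.9 × 0.7547 = 548.591 N pressing into the surface.
The normal force is therefore N = mg cos 49° + F sin 49° = 119.716 + 548.591 = 668.307 N, and kinetic friction down the slope is μN = 0.48 × 668.307 = 320.787 N.
Along the incline: F cos 49° − mg sin 49° − μN = ma, so 476.919 − 137.707 − 320.787 = 18.6 a, giving a = 0.9906 m/s².

0.99 m/s²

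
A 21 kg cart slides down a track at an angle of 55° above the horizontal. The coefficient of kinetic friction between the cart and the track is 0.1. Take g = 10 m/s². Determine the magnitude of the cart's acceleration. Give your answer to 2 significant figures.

Resolving the weight along the incline: the component pulling the cart down the slope is mg sin 55° = 21 × 10 × 0.8192 = 172.032 N, and the normal force is N = mg cos 55° = 21 × 10 × 0.5736 = 120.456 N.
Kinetic friction acts up the slope with magnitude f = μN = 0.1 × 120.456 = 12.046 N.
Net force along the incline is 172.032 − 12.046 = 159.986 N, so a = 159.986 / 21 = 7.6184 m/s².

7.6 m/s²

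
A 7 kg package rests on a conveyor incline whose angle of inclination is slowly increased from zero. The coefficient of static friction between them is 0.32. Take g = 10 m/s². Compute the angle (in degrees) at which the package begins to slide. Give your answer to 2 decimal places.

At the threshold of sliding, static friction is at its maximum μ_s N and exactly balances the weight component along the incline: mg sin θ = μ_s mg cos θ.
Hence tan θ = μ_s = 0.32, so θ = arctan(0.32) = 17.7447°.

17.74°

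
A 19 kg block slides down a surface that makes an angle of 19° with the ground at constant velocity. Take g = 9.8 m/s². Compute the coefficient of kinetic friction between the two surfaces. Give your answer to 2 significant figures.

At constant velocity the net force along the incline is zero: mg sin 19° = μ mg cos 19°.
So μ = tan 19° = 0.3256 / 0.9455 = 0.3444.

0.34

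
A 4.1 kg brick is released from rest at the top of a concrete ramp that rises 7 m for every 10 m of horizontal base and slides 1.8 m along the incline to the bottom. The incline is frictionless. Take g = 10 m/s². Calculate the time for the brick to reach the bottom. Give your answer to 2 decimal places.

The weight component along the incline is mg sin 34.99° = 23.512 N and the normal force is N = mg cos 34.99° = 33.589 N.
With no friction, a = g sin 34.99° = 5.7346 m/s².
Starting from rest, L = ½at², so t = √(2L/a) = √(2 × 1.8 / 5.7346) = 0.7923 s.

0.79 s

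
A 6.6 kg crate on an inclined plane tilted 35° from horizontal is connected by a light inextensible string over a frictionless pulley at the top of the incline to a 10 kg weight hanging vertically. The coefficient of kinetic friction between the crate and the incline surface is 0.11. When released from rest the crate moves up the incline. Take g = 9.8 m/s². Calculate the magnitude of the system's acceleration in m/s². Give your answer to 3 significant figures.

3.32 m/s²

For the crate on the incline: the weight component along the slope is m₁g sin 35° = 6.6 × 9.8 × 0.5736 = 37.100 N and the normal force is N = m₁g cos 35° = 52.983 N.
Kinetic friction opposes the crate's motion up the incline: f = μN = 0.11 × 52.983 = 5.828 N acting down the slope.
Newton's second law for the crate (up-slope positive): T − 37.100 − 5.828 = 6.6 a. For the hanging weight (downward positive): 10 × 9.8 − T = 10 a.
Adding the two equations eliminates T: 55.072 = 16.6 a, so a = 3.3176 m/s².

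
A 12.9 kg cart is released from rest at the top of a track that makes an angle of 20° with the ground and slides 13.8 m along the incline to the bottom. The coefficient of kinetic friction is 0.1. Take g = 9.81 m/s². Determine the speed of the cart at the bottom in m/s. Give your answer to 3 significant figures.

8.20 m/s

The weight component along the incline is mg sin 20° = 43.282 N and the normal force is N = mg cos 20° = 118.917 N.
Friction up the slope is f = μN = 0.1 × 118.917 = 11.892 N, so the net downslope force is 43.282 − 11.892 = 31.390 N and a = 31.390 / 12.9 = 2.4333 m/s².
Starting from rest over a distance of 13.8 m, v² = 2aL = 2 × 2.4333 × 13.8 = 67.1591, so v = 8.1951 m/s.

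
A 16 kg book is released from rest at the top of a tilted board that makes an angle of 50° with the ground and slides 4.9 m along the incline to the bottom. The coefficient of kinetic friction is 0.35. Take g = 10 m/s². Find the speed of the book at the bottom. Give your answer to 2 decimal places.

7.28 m/s

The weight component along the incline is mg sin 50° = 122.567 N and the normal force is N = mg cos 50° = 102.846 N.
Friction up the slope is f = μN = 0.35 × 102.846 = 35.996 N, so the net downslope force is 122.567 − 35.996 = 86.571 N and a = 86.571 / 16 = 5.4107 m/s².
Starting from rest over a distance of 4.9 m, v² = 2aL = 2 × 5.4107 × 4.9 = 53.0249, so v = 7.2818 m/s.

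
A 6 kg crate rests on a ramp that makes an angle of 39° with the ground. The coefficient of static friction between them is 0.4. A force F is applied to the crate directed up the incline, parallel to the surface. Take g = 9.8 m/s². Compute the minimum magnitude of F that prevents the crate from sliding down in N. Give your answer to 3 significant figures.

18.7 N

The normal force is N = mg cos 39° = 45.696 N. With F at its minimum the crate is on the verge of sliding down, so static friction is at its maximum μ_s N = 0.4 × 45.696 = 18.278 N and acts up the slope.
Equilibrium along the incline: F + μ_s N = mg sin 39°, so F = 37.004 − 18.278 = 18.726 N.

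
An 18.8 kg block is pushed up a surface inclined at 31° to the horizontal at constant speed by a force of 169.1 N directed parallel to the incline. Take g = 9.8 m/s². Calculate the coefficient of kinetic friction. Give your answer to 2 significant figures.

0.47

At constant speed ΣF = 0 along the incline. The applied 169.1 N acts up the slope; the weight component mg sin 31° = 94.891 N and kinetic friction μN both act down the slope.
So 169.1 = 94.891 + μ × 157.925, giving μ = (169.1 − 94.891) / 157.925 = 0.4699.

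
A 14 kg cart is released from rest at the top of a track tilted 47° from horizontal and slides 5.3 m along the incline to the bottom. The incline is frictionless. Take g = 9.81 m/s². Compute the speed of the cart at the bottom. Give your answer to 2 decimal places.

The weight component along the incline is mg sin 47° = 100.444 N and the normal force is N = mg cos 47° = 93.666 N.
With no friction, a = g sin 47° = 7.1746 m/s².
Starting from rest over a distance of 5.3 m, v² = 2aL = 2 × 7.1746 × 5.3 = 76.0508, so v = 8.7207 m/s.

8.72 m/s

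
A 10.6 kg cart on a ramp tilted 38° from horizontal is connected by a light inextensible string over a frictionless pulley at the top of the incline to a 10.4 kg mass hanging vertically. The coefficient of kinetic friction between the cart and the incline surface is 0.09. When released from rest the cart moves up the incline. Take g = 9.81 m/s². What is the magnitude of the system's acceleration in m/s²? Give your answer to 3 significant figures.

For the cart on the incline: the weight component along the slope is m₁g sin 38° = 10.6 × 9.81 × 0.6157 = 64.024 N and the normal force is N = m₁g cos 38° = 81.942 N.
Kinetic friction opposes the cart's motion up the incline: f = μN = 0.09 × 81.942 = 7.375 N acting down the slope.
Newton's second law for the cart (up-slope positive): T − 64.024 − 7.375 = 10.6 a. For the hanging mass (downward positive): 10.4 × 9.81 − T = 10.4 a.
Adding the two equations eliminates T: 30.625 = 21 a, so a = 1.4583 m/s².

1.46 m/s²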